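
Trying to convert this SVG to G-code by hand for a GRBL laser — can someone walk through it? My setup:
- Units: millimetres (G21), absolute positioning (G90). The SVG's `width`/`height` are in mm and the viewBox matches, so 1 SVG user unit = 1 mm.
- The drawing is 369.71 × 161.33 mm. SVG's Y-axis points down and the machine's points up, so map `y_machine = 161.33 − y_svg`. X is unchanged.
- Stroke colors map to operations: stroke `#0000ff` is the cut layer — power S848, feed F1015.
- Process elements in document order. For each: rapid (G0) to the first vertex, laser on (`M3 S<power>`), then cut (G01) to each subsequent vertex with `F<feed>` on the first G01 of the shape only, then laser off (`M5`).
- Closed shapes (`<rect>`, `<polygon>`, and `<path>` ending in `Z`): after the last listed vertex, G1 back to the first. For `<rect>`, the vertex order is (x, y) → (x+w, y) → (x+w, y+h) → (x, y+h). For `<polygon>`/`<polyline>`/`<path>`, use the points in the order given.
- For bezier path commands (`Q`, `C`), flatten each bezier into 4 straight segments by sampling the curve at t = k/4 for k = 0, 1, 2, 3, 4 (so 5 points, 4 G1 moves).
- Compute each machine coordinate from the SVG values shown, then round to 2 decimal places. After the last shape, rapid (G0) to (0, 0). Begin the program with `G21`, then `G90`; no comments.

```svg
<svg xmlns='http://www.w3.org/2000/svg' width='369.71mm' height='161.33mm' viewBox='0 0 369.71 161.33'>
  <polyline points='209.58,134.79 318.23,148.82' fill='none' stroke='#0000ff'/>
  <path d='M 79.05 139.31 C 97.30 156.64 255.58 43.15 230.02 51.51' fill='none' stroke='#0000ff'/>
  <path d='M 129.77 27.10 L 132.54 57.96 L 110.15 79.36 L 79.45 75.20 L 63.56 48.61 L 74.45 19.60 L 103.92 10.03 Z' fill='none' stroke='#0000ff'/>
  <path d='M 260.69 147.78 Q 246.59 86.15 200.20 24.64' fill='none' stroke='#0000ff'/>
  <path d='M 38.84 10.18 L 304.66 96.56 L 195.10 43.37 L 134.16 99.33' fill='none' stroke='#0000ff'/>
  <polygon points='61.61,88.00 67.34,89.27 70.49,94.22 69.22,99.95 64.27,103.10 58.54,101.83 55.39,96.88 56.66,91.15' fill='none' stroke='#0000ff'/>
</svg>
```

1 u = 1 mm; y_m = 161.33 − y.

[1] `<polyline>` line segment, #0000ff→cut S848 F1015: (209.58,26.54) → (318.23,12.51)

[2] `<path>` cubic bezier, #0000ff→cut S848 F1015: (79.05,22.02) → (113.93,29.60) → (170.96,62.56) → (219.78,97.19) → (230.02,109.82)

[3] `<path>` regular polygon, #0000ff→cut S848 F1015: (129.77,134.23) → (132.54,103.37) → (110.15,81.97) → (79.45,86.13) → (63.56,112.72) → (74.45,141.73) → (103.92,151.30) → (129.77,134.23) (closed)

[4] `<path>` quadratic bezier, #0000ff→cut S848 F1015: (260.69,13.55) → (251.62,44.36) → (238.52,75.15) → (221.38,105.93) → (200.20,136.69)

[5] `<path>` open polyline, #0000ff→cut S848 F1015: (38.84,151.15) → (304.66,64.77) → (195.10,117.96) → (134.16,62.00)

[6] `<polygon>` regular polygon, #0000ff→cut S848 F1015: (61.61,73.33) → (67.34,72.06) → (70.49,67.11) → (69.22,61.38) → (64.27,58.23) → (58.54,59.50) → (55.39,64.45) → (56.66,70.18) → (61.61,73.33) (closed)

G21
G90
G0 X209.58 Y26.54
M3 S848
G01 X318.23 Y12.51 F1015
M5
G0 X79.05 Y22.02
M3 S848
G01 X113.93 Y29.60 F1015
G01 X170.96 Y62.56
G01 X219.78 Y97.19
G01 X230.02 Y109.82
M5
G0 X129.77 Y134.23
M3 S848
G01 X132.54 Y103.37 F1015
G01 X110.15 Y81.97
G01 X79.45 Y86.13
G01 X63.56 Y112.72
G01 X74.45 Y141.73
G01 X103.92 Y151.30
G01 X129.77 Y134.23
M5
G0 X260.69 Y13.55
M3 S848
G01 X251.62 Y44.36 F1015
G01 X238.52 Y75.15
G01 X221.38 Y105.93
G01 X200.20 Y136.69
M5
G0 X38.84 Y151.15
M3 S848
G01 X304.66 Y64.77 F1015
G01 X195.10 Y117.96
G01 X134.16 Y62.00
M5
G0 X61.61 Y73.33
M3 S848
G01 X67.34 Y72.06 F1015
G01 X70.49 Y67.11
G01 X69.22 Y61.38
G01 X64.27 Y58.23
G01 X58.54 Y59.50
G01 X55.39 Y64.45
G01 X56.66 Y70.18
G01 X61.61 Y73.33
M5
G0 X0.00 Y0.00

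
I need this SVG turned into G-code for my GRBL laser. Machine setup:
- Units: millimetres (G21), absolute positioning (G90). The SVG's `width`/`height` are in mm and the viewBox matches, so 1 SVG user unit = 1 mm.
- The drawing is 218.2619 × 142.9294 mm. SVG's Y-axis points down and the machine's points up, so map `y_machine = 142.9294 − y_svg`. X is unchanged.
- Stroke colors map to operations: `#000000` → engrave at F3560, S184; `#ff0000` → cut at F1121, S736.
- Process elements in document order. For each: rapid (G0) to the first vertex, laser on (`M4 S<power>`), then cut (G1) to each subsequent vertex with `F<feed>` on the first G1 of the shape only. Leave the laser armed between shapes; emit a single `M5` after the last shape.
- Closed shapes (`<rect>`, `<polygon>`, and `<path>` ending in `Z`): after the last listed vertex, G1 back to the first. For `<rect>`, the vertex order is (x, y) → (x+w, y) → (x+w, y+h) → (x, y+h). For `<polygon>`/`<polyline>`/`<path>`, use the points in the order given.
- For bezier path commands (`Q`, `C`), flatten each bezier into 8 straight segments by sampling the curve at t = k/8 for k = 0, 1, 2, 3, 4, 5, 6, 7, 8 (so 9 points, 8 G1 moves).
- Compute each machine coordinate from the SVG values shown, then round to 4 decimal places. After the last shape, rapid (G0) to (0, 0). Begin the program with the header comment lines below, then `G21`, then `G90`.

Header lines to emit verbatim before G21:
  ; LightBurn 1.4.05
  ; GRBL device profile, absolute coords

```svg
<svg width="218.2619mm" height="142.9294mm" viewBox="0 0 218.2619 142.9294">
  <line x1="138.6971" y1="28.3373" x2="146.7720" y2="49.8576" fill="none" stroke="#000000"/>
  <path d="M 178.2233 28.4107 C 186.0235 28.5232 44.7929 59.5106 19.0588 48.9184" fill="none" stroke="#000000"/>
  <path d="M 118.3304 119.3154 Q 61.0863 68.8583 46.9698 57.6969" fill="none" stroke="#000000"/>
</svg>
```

Since the viewBox matches the mm dimensions, user units are millimetres directly. The only transform is the Y-flip y_m = 142.9294 − y_svg.

Shape 1 is a line segment drawn with `<line>`. Its stroke #000000 means engrave at S184, F3560. After flipping Y the toolpath is (138.6971,114.5921) → (146.7720,93.0718).

Shape 2 is a cubic bezier drawn with `<path>`. Its stroke #000000 means engrave at S184, F3560. After flipping Y the toolpath is (178.2233,114.5187) → (174.6792,113.1708) → (160.2634,109.7774) → (138.0758,105.1876) → (111.2164,100.2506) → (82.7851,95.8153) → (55.8817,92.7309) → (33.6063,91.8465) → (19.0588,94.0110).

Shape 3 is a quadratic bezier drawn with `<path>`. Its stroke #000000 means engrave at S184, F3560. After flipping Y the toolpath is (118.3304,23.6140) → (104.6932,35.6143) → (92.4038,46.3866) → (81.4621,55.9309) → (71.8682,64.2472) → (63.6220,71.3355) → (56.7235,77.1958) → (51.1728,81.8282) → (46.9698,85.2325).

; LightBurn 1.4.05
; GRBL device profile, absolute coords
G21
G90
G0 X138.6971 Y114.5921
M4 S184
G1 X146.7720 Y93.0718 F3560
G0 X178.2233 Y114.5187
M4 S184
G1 X174.6792 Y113.1708 F3560
G1 X160.2634 Y109.7774
G1 X138.0758 Y105.1876
G1 X111.2164 Y100.2506
G1 X82.7851 Y95.8153
G1 X55.8817 Y92.7309
G1 X33.6063 Y91.8465
G1 X19.0588 Y94.0110
G0 X118.3304 Y23.6140
M4 S184
G1 X104.6932 Y35.6143 F3560
G1 X92.4038 Y46.3866
G1 X81.4621 Y55.9309
G1 X71.8682 Y64.2472
G1 X63.6220 Y71.3355
G1 X56.7235 Y77.1958
G1 X51.1728 Y81.8282
G1 X46.9698 Y85.2325
M5
G0 X0.0000 Y0.0000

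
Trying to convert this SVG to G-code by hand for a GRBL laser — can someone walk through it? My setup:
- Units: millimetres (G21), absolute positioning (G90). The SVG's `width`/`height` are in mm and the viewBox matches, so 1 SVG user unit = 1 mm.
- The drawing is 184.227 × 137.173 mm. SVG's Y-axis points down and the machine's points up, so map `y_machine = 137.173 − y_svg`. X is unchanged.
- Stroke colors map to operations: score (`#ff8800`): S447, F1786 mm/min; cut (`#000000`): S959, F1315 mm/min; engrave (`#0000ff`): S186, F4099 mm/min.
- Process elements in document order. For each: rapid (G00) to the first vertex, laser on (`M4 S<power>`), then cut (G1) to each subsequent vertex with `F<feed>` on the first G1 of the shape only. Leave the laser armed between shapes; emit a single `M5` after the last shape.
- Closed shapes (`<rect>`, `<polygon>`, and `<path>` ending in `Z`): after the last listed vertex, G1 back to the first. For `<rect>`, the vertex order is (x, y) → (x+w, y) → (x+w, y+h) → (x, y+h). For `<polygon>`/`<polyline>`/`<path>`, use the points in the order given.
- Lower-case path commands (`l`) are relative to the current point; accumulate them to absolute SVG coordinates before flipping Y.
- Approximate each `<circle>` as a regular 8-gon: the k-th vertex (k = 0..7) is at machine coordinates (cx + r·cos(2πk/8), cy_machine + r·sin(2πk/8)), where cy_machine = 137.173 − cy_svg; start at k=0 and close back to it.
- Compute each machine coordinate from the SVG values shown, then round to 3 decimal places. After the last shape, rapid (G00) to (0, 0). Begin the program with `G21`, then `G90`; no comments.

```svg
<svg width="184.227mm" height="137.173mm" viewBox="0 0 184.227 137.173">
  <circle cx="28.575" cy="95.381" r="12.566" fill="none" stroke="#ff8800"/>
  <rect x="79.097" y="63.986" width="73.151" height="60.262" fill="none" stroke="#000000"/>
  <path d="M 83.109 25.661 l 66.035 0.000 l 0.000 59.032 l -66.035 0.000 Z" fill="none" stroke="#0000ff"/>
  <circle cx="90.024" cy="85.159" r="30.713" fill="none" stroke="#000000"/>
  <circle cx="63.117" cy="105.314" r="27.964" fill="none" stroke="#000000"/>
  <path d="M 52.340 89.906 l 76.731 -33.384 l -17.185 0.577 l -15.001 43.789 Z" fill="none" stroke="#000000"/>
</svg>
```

Since the viewBox matches the mm dimensions, user units are millimetres directly. The only transform is the Y-flip y_m = 137.173 − y_svg.

Shape 1 is a circle drawn with `<circle>`. Its stroke #ff8800 means score at S447, F1786. After flipping Y the toolpath is (41.141,41.792) → (37.461,50.678) → (28.575,54.358) → (19.689,50.678) → (16.009,41.792) → (19.689,32.906) → (28.575,29.226) → (37.461,32.906) → (41.141,41.792), returning to the start.

Shape 2 is a rectangle drawn with `<rect>`. Its stroke #000000 means cut at S959, F1315. After flipping Y the toolpath is (79.097,73.187) → (152.248,73.187) → (152.248,12.925) → (79.097,12.925) → (79.097,73.187), returning to the start.

Shape 3 is a rectangle drawn with `<path>`. Its stroke #0000ff means engrave at S186, F4099. After flipping Y the toolpath is (83.109,111.512) → (149.144,111.512) → (149.144,52.480) → (83.109,52.480) → (83.109,111.512), returning to the start.

Shape 4 is a circle drawn with `<circle>`. Its stroke #000000 means cut at S959, F1315. After flipping Y the toolpath is (120.737,52.014) → (111.741,73.731) → (90.024,82.727) → (68.307,73.731) → (59.311,52.014) → (68.307,30.297) → (90.024,21.301) → (111.741,30.297) → (120.737,52.014), returning to the start.

Shape 5 is a circle drawn with `<circle>`. Its stroke #000000 means cut at S959, F1315. After flipping Y the toolpath is (91.081,31.859) → (82.891,51.633) → (63.117,59.823) → (43.343,51.633) → (35.153,31.859) → (43.343,12.085) → (63.117,3.895) → (82.891,12.085) → (91.081,31.859), returning to the start.

Shape 6 is a closed polygon drawn with `<path>`. Its stroke #000000 means cut at S959, F1315. After flipping Y the toolpath is (52.340,47.267) → (129.071,80.651) → (111.886,80.074) → (96.885,36.285) → (52.340,47.267), returning to the start.

G21
G90
G00 X41.141 Y41.792
M4 S447
G1 X37.461 Y50.678 F1786
G1 X28.575 Y54.358
G1 X19.689 Y50.678
G1 X16.009 Y41.792
G1 X19.689 Y32.906
G1 X28.575 Y29.226
G1 X37.461 Y32.906
G1 X41.141 Y41.792
G00 X79.097 Y73.187
M4 S959
G1 X152.248 Y73.187 F1315
G1 X152.248 Y12.925
G1 X79.097 Y12.925
G1 X79.097 Y73.187
G00 X83.109 Y111.512
M4 S186
G1 X149.144 Y111.512 F4099
G1 X149.144 Y52.480
G1 X83.109 Y52.480
G1 X83.109 Y111.512
G00 X120.737 Y52.014
M4 S959
G1 X111.741 Y73.731 F1315
G1 X90.024 Y82.727
G1 X68.307 Y73.731
G1 X59.311 Y52.014
G1 X68.307 Y30.297
G1 X90.024 Y21.301
G1 X111.741 Y30.297
G1 X120.737 Y52.014
G00 X91.081 Y31.859
M4 S959
G1 X82.891 Y51.633 F1315
G1 X63.117 Y59.823
G1 X43.343 Y51.633
G1 X35.153 Y31.859
G1 X43.343 Y12.085
G1 X63.117 Y3.895
G1 X82.891 Y12.085
G1 X91.081 Y31.859
G00 X52.340 Y47.267
M4 S959
G1 X129.071 Y80.651 F1315
G1 X111.886 Y80.074
G1 X96.885 Y36.285
G1 X52.340 Y47.267
M5
G00 X0.000 Y0.000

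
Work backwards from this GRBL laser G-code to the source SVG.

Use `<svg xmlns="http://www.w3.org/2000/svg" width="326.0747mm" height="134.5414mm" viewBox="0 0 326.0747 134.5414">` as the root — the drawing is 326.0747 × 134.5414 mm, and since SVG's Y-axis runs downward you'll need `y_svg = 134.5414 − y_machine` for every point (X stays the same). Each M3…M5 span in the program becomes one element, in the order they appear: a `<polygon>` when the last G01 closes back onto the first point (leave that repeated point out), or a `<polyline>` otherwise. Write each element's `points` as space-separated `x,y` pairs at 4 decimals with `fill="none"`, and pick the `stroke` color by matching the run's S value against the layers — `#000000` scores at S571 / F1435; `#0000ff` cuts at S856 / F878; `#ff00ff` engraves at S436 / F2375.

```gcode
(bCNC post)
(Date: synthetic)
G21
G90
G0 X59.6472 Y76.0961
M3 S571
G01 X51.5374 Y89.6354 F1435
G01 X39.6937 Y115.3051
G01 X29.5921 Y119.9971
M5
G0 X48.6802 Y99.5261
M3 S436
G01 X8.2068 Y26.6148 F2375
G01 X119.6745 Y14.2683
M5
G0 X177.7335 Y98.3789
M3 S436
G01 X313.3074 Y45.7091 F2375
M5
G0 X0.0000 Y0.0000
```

<svg xmlns="http://www.w3.org/2000/svg" width="326.0747mm" height="134.5414mm" viewBox="0 0 326.0747 134.5414">
  <polyline points="59.6472,58.4453 51.5374,44.9060 39.6937,19.2363 29.5921,14.5443" fill="none" stroke="#000000"/>
  <polyline points="48.6802,35.0153 8.2068,107.9266 119.6745,120.2731" fill="none" stroke="#ff00ff"/>
  <polyline points="177.7335,36.1625 313.3074,88.8323" fill="none" stroke="#ff00ff"/>
</svg>

Machine Y-up, SVG Y-down with viewBox height 134.5414, so y_svg = 134.5414 − y_machine; X carries over.

Run 1: the run's S571 means `#000000` (score). The run is open, so emit a `<polyline>` with points (Y-flipped): 59.6472,58.4453 51.5374,44.9060 39.6937,19.2363 29.5921,14.5443.

Run 2: power S436 maps to stroke `#ff00ff` (engrave). The run is open, so emit a `<polyline>` with points (Y-flipped): 48.6802,35.0153 8.2068,107.9266 119.6745,120.2731.

Run 3: power S436 maps to stroke `#ff00ff` (engrave). The run is open, so emit a `<polyline>` with points (Y-flipped): 177.7335,36.1625 313.3074,88.8323.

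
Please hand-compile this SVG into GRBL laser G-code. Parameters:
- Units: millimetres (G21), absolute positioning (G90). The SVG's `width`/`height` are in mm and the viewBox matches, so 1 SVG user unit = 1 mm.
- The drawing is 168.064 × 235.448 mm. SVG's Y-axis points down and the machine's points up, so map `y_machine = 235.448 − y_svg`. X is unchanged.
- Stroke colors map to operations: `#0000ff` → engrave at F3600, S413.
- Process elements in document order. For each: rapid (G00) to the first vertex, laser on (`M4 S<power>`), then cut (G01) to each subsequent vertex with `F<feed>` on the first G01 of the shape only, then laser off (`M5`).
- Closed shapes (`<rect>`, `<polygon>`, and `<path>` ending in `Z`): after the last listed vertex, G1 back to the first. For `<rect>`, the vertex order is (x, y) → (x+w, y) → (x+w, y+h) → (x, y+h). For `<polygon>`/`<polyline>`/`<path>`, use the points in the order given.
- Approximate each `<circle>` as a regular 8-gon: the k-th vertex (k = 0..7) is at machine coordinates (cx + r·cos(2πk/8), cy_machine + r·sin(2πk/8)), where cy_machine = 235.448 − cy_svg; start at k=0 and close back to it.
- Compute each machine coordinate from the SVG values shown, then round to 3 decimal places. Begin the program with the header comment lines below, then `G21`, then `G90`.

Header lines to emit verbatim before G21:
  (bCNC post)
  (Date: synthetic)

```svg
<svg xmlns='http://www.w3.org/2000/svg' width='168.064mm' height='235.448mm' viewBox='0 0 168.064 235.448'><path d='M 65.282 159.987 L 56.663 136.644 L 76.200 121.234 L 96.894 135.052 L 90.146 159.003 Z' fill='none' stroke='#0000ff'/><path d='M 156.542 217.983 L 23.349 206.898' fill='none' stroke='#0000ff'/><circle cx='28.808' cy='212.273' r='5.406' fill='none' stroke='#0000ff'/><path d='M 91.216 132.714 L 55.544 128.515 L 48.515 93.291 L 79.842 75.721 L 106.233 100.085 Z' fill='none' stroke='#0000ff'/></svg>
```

(bCNC post)
(Date: synthetic)
G21
G90
G00 X65.282 Y75.461
M4 S413
G01 X56.663 Y98.804 F3600
G01 X76.200 Y114.214
G01 X96.894 Y100.396
G01 X90.146 Y76.445
G01 X65.282 Y75.461
M5
G00 X156.542 Y17.465
M4 S413
G01 X23.349 Y28.550 F3600
M5
G00 X34.214 Y23.175
M4 S413
G01 X32.631 Y26.998 F3600
G01 X28.808 Y28.581
G01 X24.985 Y26.998
G01 X23.402 Y23.175
G01 X24.985 Y19.352
G01 X28.808 Y17.769
G01 X32.631 Y19.352
G01 X34.214 Y23.175
M5
G00 X91.216 Y102.734
M4 S413
G01 X55.544 Y106.933 F3600
G01 X48.515 Y142.157
G01 X79.842 Y159.727
G01 X106.233 Y135.363
G01 X91.216 Y102.734
M5

viewBox `0 0 168.064 235.448` with mm width/height → 1 unit = 1 mm. Flip: y_m = 235.448 − y_svg.

**Shape 1** — `<path>` regular polygon, stroke `#0000ff` → engrave (S413, F3600). Machine vertices: (65.282,75.461) → (56.663,98.804) → (76.200,114.214) → (96.894,100.396) → (90.146,76.445) → (65.282,75.461). Closed: final G1 returns to the first vertex.

**Shape 2** — `<path>` line segment, stroke `#0000ff` → engrave (S413, F3600). Machine vertices: (156.542,17.465) → (23.349,28.550). Open path.

**Shape 3** — `<circle>` circle, stroke `#0000ff` → engrave (S413, F3600). Machine vertices: (34.214,23.175) → (32.631,26.998) → (28.808,28.581) → (24.985,26.998) → (23.402,23.175) → (24.985,19.352) → (28.808,17.769) → (32.631,19.352) → (34.214,23.175). Closed: final G1 returns to the first vertex.

**Shape 4** — `<path>` regular polygon, stroke `#0000ff` → engrave (S413, F3600). Machine vertices: (91.216,102.734) → (55.544,106.933) → (48.515,142.157) → (79.842,159.727) → (106.233,135.363) → (91.216,102.734). Closed: final G1 returns to the first vertex.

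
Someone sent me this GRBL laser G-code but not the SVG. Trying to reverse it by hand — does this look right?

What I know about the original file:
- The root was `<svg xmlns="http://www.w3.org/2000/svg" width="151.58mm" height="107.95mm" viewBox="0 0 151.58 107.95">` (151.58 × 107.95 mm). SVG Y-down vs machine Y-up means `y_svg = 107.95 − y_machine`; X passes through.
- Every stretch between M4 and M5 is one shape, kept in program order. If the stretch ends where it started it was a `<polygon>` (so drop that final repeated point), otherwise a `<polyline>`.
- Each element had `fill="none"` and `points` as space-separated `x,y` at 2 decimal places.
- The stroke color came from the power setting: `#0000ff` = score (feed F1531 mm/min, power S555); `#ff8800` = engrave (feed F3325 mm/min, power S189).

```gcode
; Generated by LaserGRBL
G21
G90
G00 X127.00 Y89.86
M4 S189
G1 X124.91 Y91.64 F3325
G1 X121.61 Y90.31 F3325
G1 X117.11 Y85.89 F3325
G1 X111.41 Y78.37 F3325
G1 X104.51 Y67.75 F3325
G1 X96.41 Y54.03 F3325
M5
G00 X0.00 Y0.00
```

Machine Y-up, SVG Y-down with viewBox height 107.95, so y_svg = 107.95 − y_machine; X carries over. Every run uses S189, so all elements get stroke `#ff8800` (engrave).

Run 1: The run is open, so emit a `<polyline>` with points (Y-flipped): 127.00,18.09 124.91,16.31 121.61,17.64 117.11,22.06 111.41,29.58 104.51,40.20 96.41,53.92.

<svg xmlns="http://www.w3.org/2000/svg" width="151.58mm" height="107.95mm" viewBox="0 0 151.58 107.95">
  <polyline points="127.00,18.09 124.91,16.31 121.61,17.64 117.11,22.06 111.41,29.58 104.51,40.20 96.41,53.92" fill="none" stroke="#ff8800"/>
</svg>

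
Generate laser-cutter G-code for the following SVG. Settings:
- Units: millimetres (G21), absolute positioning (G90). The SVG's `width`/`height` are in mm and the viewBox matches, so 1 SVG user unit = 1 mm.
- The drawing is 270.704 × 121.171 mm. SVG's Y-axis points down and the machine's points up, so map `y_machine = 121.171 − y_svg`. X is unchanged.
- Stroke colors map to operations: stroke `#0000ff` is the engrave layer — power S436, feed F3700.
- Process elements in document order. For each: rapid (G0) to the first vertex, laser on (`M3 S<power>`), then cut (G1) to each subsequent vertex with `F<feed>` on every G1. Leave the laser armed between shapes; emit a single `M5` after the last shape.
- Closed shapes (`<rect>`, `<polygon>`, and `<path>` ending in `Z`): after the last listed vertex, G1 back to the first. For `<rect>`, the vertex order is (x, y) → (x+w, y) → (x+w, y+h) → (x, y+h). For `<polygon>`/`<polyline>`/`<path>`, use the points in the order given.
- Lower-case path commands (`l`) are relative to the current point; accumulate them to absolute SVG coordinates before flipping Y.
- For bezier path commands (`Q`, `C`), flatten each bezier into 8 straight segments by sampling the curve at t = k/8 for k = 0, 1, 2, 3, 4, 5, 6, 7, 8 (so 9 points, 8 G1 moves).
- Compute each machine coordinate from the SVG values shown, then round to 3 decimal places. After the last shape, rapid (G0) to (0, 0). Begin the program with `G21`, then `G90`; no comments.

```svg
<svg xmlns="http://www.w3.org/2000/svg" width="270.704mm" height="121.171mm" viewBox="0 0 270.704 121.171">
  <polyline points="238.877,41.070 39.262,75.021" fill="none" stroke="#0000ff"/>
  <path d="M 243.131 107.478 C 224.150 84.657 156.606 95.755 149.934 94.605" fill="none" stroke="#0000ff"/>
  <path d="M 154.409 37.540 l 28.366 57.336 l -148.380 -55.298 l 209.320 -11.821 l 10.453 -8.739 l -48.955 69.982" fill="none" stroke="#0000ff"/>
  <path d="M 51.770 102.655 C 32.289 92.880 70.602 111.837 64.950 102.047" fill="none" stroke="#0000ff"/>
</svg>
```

1 u = 1 mm; y_m = 121.171 − y.

[1] `<polyline>` line segment, #0000ff→engrave S436 F3700: (238.877,80.101) → (39.262,46.150)

[2] `<path>` cubic bezier, #0000ff→engrave S436 F3700: (243.131,13.693) → (233.950,20.751) → (221.500,25.170) → (207.061,27.492) → (191.917,28.256) → (177.349,28.005) → (164.642,27.279) → (155.076,26.619) → (149.934,26.566)

[3] `<path>` open polyline, #0000ff→engrave S436 F3700: (154.409,83.631) → (182.775,26.295) → (34.395,81.593) → (243.715,93.414) → (254.168,102.153) → (205.213,32.171)

[4] `<path>` cubic bezier, #0000ff→engrave S436 F3700: (51.770,18.516) → (46.975,20.947) → (46.406,21.358) → (48.870,20.423) → (53.174,18.814) → (58.127,17.207) → (62.536,16.273) → (65.207,16.688) → (64.950,19.124)

G21
G90
G0 X238.877 Y80.101
M3 S436
G1 X39.262 Y46.150 F3700
G0 X243.131 Y13.693
M3 S436
G1 X233.950 Y20.751 F3700
G1 X221.500 Y25.170 F3700
G1 X207.061 Y27.492 F3700
G1 X191.917 Y28.256 F3700
G1 X177.349 Y28.005 F3700
G1 X164.642 Y27.279 F3700
G1 X155.076 Y26.619 F3700
G1 X149.934 Y26.566 F3700
G0 X154.409 Y83.631
M3 S436
G1 X182.775 Y26.295 F3700
G1 X34.395 Y81.593 F3700
G1 X243.715 Y93.414 F3700
G1 X254.168 Y102.153 F3700
G1 X205.213 Y32.171 F3700
G0 X51.770 Y18.516
M3 S436
G1 X46.975 Y20.947 F3700
G1 X46.406 Y21.358 F3700
G1 X48.870 Y20.423 F3700
G1 X53.174 Y18.814 F3700
G1 X58.127 Y17.207 F3700
G1 X62.536 Y16.273 F3700
G1 X65.207 Y16.688 F3700
G1 X64.950 Y19.124 F3700
M5
G0 X0.000 Y0.000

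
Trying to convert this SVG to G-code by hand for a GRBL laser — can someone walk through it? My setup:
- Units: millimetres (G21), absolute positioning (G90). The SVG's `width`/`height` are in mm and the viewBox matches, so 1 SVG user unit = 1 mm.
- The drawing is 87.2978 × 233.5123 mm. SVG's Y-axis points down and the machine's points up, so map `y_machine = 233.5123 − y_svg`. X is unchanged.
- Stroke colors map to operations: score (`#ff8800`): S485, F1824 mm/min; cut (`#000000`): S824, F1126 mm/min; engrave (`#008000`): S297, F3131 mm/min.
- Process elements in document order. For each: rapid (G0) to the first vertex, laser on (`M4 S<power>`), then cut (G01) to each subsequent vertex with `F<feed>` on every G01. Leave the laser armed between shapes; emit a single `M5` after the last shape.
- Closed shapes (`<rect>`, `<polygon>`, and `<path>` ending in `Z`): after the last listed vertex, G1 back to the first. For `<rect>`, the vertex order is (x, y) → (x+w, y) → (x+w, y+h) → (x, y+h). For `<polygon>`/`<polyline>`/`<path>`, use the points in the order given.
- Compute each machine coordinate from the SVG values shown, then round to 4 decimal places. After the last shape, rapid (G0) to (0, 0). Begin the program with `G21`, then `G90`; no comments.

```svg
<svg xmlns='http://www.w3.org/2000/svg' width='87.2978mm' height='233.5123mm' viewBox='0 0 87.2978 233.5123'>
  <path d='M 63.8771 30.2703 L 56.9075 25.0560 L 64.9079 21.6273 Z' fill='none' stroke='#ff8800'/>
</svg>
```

G21
G90
G0 X63.8771 Y203.2420
M4 S485
G01 X56.9075 Y208.4563 F1824
G01 X64.9079 Y211.8850 F1824
G01 X63.8771 Y203.2420 F1824
M5
G0 X0.0000 Y0.0000

viewBox `0 0 87.2978 233.5123` with mm width/height → 1 unit = 1 mm. Flip: y_m = 233.5123 − y_svg.

**Shape 1** — `<path>` regular polygon, stroke `#ff8800` → score (S485, F1824). Machine vertices: (63.8771,203.2420) → (56.9075,208.4563) → (64.9079,211.8850) → (63.8771,203.2420). Closed: final G1 returns to the first vertex.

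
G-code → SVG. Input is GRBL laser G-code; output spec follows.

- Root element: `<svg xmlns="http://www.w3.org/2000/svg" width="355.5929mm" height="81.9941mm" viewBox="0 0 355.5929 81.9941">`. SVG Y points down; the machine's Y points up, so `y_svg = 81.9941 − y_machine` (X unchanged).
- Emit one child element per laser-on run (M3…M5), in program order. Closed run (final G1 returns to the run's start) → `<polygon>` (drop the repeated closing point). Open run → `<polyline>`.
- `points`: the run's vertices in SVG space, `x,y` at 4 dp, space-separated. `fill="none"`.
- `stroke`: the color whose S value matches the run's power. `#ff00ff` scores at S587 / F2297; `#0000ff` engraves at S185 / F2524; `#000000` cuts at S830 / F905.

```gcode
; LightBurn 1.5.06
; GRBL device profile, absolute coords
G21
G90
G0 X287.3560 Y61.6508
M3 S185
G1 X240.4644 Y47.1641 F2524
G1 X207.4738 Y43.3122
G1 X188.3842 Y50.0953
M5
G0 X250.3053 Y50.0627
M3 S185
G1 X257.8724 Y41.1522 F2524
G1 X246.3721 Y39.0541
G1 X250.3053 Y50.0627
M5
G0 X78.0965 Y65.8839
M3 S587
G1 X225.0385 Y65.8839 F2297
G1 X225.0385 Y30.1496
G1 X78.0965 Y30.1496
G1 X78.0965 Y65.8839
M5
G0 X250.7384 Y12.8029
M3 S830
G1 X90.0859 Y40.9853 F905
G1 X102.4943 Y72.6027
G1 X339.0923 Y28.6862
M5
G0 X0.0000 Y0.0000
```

y_svg = 81.9941 − y_m.

[1] S185→`#0000ff` (engrave); open run; points: 287.3560,20.3433 240.4644,34.8300 207.4738,38.6819 188.3842,31.8988

[2] S185→`#0000ff` (engrave); closed run; points: 250.3053,31.9314 257.8724,40.8419 246.3721,42.9400

[3] S587→`#ff00ff` (score); closed run; points: 78.0965,16.1102 225.0385,16.1102 225.0385,51.8445 78.0965,51.8445

[4] S830→`#000000` (cut); open run; points: 250.7384,69.1912 90.0859,41.0088 102.4943,9.3914 339.0923,53.3079

<svg xmlns="http://www.w3.org/2000/svg" width="355.5929mm" height="81.9941mm" viewBox="0 0 355.5929 81.9941">
  <polyline points="287.3560,20.3433 240.4644,34.8300 207.4738,38.6819 188.3842,31.8988" fill="none" stroke="#0000ff"/>
  <polygon points="250.3053,31.9314 257.8724,40.8419 246.3721,42.9400" fill="none" stroke="#0000ff"/>
  <polygon points="78.0965,16.1102 225.0385,16.1102 225.0385,51.8445 78.0965,51.8445" fill="none" stroke="#ff00ff"/>
  <polyline points="250.7384,69.1912 90.0859,41.0088 102.4943,9.3914 339.0923,53.3079" fill="none" stroke="#000000"/>
</svg>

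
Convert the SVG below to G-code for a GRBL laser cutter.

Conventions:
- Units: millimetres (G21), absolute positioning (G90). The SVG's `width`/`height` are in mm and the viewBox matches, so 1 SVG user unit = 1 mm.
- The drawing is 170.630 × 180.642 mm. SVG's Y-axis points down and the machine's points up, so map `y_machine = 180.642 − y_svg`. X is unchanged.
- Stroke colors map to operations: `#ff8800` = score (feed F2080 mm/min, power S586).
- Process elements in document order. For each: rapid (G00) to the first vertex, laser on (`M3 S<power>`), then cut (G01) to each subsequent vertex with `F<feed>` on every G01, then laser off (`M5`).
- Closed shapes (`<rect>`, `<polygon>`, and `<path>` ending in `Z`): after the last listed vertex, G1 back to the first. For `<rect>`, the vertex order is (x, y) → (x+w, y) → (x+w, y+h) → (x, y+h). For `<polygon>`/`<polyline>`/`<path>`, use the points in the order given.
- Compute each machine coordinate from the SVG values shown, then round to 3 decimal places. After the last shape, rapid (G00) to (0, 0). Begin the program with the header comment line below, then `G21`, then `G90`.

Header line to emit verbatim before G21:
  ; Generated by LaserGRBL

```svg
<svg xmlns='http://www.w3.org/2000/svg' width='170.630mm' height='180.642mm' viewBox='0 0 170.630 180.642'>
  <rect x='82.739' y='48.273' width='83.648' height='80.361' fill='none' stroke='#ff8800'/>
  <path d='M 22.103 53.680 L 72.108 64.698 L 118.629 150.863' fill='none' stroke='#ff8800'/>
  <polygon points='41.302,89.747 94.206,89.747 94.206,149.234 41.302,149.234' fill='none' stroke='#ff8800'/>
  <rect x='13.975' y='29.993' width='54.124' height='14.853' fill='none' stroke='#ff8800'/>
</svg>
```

1 u = 1 mm; y_m = 180.642 − y.

[1] `<rect>` rectangle, #ff8800→score S586 F2080: (82.739,132.369) → (166.387,132.369) → (166.387,52.008) → (82.739,52.008) → (82.739,132.369) (closed)

[2] `<path>` open polyline, #ff8800→score S586 F2080: (22.103,126.962) → (72.108,115.944) → (118.629,29.779)

[3] `<polygon>` rectangle, #ff8800→score S586 F2080: (41.302,90.895) → (94.206,90.895) → (94.206,31.408) → (41.302,31.408) → (41.302,90.895) (closed)

[4] `<rect>` rectangle, #ff8800→score S586 F2080: (13.975,150.649) → (68.099,150.649) → (68.099,135.796) → (13.975,135.796) → (13.975,150.649) (closed)

; Generated by LaserGRBL
G21
G90
G00 X82.739 Y132.369
M3 S586
G01 X166.387 Y132.369 F2080
G01 X166.387 Y52.008 F2080
G01 X82.739 Y52.008 F2080
G01 X82.739 Y132.369 F2080
M5
G00 X22.103 Y126.962
M3 S586
G01 X72.108 Y115.944 F2080
G01 X118.629 Y29.779 F2080
M5
G00 X41.302 Y90.895
M3 S586
G01 X94.206 Y90.895 F2080
G01 X94.206 Y31.408 F2080
G01 X41.302 Y31.408 F2080
G01 X41.302 Y90.895 F2080
M5
G00 X13.975 Y150.649
M3 S586
G01 X68.099 Y150.649 F2080
G01 X68.099 Y135.796 F2080
G01 X13.975 Y135.796 F2080
G01 X13.975 Y150.649 F2080
M5
G00 X0.000 Y0.000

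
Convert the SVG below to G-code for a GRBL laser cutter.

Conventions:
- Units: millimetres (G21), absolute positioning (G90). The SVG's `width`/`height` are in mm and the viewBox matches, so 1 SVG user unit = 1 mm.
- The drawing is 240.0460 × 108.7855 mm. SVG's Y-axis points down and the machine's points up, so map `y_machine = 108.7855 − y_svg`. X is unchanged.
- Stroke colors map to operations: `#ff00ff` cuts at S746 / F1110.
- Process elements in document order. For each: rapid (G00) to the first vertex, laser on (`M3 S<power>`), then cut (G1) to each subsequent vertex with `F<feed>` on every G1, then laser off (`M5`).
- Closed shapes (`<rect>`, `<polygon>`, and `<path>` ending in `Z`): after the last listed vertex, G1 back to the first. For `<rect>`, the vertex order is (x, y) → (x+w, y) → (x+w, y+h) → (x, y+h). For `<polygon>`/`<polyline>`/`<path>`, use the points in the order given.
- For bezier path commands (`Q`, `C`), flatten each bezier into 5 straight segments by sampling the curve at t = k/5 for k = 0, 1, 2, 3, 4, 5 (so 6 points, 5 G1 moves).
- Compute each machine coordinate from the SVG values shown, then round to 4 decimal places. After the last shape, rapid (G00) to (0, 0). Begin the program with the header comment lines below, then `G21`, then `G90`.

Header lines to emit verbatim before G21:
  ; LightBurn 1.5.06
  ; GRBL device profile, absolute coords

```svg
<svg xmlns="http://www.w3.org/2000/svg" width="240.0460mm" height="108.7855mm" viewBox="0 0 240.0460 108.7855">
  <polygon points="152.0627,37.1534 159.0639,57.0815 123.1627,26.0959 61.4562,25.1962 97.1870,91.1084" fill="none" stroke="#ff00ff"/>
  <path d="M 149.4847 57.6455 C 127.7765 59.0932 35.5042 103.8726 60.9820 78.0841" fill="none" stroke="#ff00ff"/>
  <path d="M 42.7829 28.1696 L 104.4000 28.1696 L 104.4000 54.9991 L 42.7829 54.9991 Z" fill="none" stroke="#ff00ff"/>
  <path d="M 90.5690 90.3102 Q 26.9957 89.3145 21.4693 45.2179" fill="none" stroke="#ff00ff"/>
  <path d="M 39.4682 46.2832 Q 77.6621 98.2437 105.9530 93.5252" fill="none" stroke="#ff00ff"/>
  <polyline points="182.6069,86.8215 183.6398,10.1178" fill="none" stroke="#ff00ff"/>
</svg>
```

; LightBurn 1.5.06
; GRBL device profile, absolute coords
G21
G90
G00 X152.0627 Y71.6321
M3 S746
G1 X159.0639 Y51.7040 F1110
G1 X123.1627 Y82.6896 F1110
G1 X61.4562 Y83.5893 F1110
G1 X97.1870 Y17.6771 F1110
G1 X152.0627 Y71.6321 F1110
M5
G00 X149.4847 Y51.1400
M3 S746
G1 X129.4986 Y45.9828 F1110
G1 X101.6162 Y35.8931 F1110
G1 X74.8766 Y26.3382 F1110
G1 X58.3188 Y22.7853 F1110
G1 X60.9820 Y30.7014 F1110
M5
G00 X42.7829 Y80.6159
M3 S746
G1 X104.4000 Y80.6159 F1110
G1 X104.4000 Y53.7864 F1110
G1 X42.7829 Y53.7864 F1110
G1 X42.7829 Y80.6159 F1110
M5
G00 X90.5690 Y18.4753
M3 S746
G1 X67.4616 Y20.5976 F1110
G1 X48.9979 Y26.1680 F1110
G1 X35.1779 Y35.1865 F1110
G1 X26.0017 Y47.6530 F1110
G1 X21.4693 Y63.5676 F1110
M5
G00 X39.4682 Y62.5023
M3 S746
G1 X54.3496 Y43.9853 F1110
G1 X68.4388 Y30.0025 F1110
G1 X81.7358 Y20.5541 F1110
G1 X94.2405 Y15.6401 F1110
G1 X105.9530 Y15.2603 F1110
M5
G00 X182.6069 Y21.9640
M3 S746
G1 X183.6398 Y98.6677 F1110
M5
G00 X0.0000 Y0.0000

1 u = 1 mm; y_m = 108.7855 − y.

[1] `<polygon>` closed polygon, #ff00ff→cut S746 F1110: (152.0627,71.6321) → (159.0639,51.7040) → (123.1627,82.6896) → (61.4562,83.5893) → (97.1870,17.6771) → (152.0627,71.6321) (closed)

[2] `<path>` cubic bezier, #ff00ff→cut S746 F1110: (149.4847,51.1400) → (129.4986,45.9828) → (101.6162,35.8931) → (74.8766,26.3382) → (58.3188,22.7853) → (60.9820,30.7014)

[3] `<path>` rectangle, #ff00ff→cut S746 F1110: (42.7829,80.6159) → (104.4000,80.6159) → (104.4000,53.7864) → (42.7829,53.7864) → (42.7829,80.6159) (closed)

[4] `<path>` quadratic bezier, #ff00ff→cut S746 F1110: (90.5690,18.4753) → (67.4616,20.5976) → (48.9979,26.1680) → (35.1779,35.1865) → (26.0017,47.6530) → (21.4693,63.5676)

[5] `<path>` quadratic bezier, #ff00ff→cut S746 F1110: (39.4682,62.5023) → (54.3496,43.9853) → (68.4388,30.0025) → (81.7358,20.5541) → (94.2405,15.6401) → (105.9530,15.2603)

[6] `<polyline>` line segment, #ff00ff→cut S746 F1110: (182.6069,21.9640) → (183.6398,98.6677)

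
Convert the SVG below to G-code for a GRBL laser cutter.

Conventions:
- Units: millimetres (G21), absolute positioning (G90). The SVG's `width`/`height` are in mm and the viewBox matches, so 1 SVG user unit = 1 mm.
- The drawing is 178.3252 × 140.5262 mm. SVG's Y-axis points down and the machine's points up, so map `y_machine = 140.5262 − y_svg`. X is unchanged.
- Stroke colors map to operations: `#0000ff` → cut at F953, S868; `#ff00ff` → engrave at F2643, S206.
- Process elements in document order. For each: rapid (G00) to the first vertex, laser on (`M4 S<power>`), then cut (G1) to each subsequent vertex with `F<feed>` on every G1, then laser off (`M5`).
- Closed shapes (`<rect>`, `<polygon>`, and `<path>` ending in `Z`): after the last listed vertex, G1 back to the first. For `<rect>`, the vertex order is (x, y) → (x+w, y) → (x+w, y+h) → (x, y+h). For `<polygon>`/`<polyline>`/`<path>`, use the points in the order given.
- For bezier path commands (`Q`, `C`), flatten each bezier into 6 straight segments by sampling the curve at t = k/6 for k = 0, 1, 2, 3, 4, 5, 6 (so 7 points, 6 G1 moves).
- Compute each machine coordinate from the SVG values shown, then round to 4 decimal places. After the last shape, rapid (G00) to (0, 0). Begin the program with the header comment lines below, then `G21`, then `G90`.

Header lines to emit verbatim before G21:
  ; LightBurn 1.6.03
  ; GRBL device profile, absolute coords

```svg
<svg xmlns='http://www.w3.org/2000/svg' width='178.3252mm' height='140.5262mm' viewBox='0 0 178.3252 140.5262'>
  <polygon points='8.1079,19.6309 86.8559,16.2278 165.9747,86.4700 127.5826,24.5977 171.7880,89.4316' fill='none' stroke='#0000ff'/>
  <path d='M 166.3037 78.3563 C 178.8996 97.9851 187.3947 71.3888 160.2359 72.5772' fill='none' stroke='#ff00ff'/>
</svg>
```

1 u = 1 mm; y_m = 140.5262 − y.

[1] `<polygon>` closed polygon, #0000ff→cut S868 F953: (8.1079,120.8953) → (86.8559,124.2984) → (165.9747,54.0562) → (127.5826,115.9285) → (171.7880,51.0946) → (8.1079,120.8953) (closed)

[2] `<path>` cubic bezier, #ff00ff→engrave S206 F2643: (166.3037,62.1699) → (172.1138,55.8650) → (176.3640,55.2084) → (178.1778,58.1443) → (176.6787,62.6169) → (170.9902,66.5704) → (160.2359,67.9490)

; LightBurn 1.6.03
; GRBL device profile, absolute coords
G21
G90
G00 X8.1079 Y120.8953
M4 S868
G1 X86.8559 Y124.2984 F953
G1 X165.9747 Y54.0562 F953
G1 X127.5826 Y115.9285 F953
G1 X171.7880 Y51.0946 F953
G1 X8.1079 Y120.8953 F953
M5
G00 X166.3037 Y62.1699
M4 S206
G1 X172.1138 Y55.8650 F2643
G1 X176.3640 Y55.2084 F2643
G1 X178.1778 Y58.1443 F2643
G1 X176.6787 Y62.6169 F2643
G1 X170.9902 Y66.5704 F2643
G1 X160.2359 Y67.9490 F2643
M5
G00 X0.0000 Y0.0000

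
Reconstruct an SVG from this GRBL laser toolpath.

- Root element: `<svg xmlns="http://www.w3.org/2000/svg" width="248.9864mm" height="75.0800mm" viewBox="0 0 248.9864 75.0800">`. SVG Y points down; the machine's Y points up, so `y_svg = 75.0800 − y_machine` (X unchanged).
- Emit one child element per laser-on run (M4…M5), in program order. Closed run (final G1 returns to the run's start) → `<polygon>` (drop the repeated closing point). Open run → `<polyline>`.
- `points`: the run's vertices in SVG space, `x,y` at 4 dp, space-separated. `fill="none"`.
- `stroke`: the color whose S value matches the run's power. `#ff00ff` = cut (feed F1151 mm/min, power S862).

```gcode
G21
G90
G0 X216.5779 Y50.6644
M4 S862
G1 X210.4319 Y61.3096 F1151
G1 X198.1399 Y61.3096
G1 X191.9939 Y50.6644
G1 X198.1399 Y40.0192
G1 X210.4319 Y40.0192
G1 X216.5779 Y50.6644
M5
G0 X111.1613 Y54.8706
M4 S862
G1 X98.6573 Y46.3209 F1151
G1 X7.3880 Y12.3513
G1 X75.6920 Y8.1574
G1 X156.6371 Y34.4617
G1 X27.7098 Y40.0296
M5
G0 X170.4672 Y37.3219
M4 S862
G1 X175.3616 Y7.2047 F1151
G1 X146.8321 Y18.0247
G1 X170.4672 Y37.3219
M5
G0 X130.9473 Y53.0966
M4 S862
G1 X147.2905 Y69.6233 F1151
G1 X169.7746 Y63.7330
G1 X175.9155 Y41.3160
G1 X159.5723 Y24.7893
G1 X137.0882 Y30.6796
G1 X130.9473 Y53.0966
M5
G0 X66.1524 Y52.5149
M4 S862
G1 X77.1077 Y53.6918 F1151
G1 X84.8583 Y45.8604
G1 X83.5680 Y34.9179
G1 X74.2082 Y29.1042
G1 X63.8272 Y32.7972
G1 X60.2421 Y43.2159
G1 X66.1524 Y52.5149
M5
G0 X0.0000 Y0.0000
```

Machine Y-up, SVG Y-down with viewBox height 75.0800, so y_svg = 75.0800 − y_machine; X carries over. Every run uses S862, so all elements get stroke `#ff00ff` (cut).

Run 1: The run returns to its start, so emit a `<polygon>` with points (Y-flipped): 216.5779,24.4156 210.4319,13.7704 198.1399,13.7704 191.9939,24.4156 198.1399,35.0608 210.4319,35.0608.

Run 2: The run is open, so emit a `<polyline>` with points (Y-flipped): 111.1613,20.2094 98.6573,28.7591 7.3880,62.7287 75.6920,66.9226 156.6371,40.6183 27.7098,35.0504.

Run 3: The run returns to its start, so emit a `<polygon>` with points (Y-flipped): 170.4672,37.7581 175.3616,67.8753 146.8321,57.0553.

Run 4: The run returns to its start, so emit a `<polygon>` with points (Y-flipped): 130.9473,21.9834 147.2905,5.4567 169.7746,11.3470 175.9155,33.7640 159.5723,50.2907 137.0882,44.4004.

Run 5: The run returns to its start, so emit a `<polygon>` with points (Y-flipped): 66.1524,22.5651 77.1077,21.3882 84.8583,29.2196 83.5680,40.1621 74.2082,45.9758 63.8272,42.2828 60.2421,31.8641.

<svg xmlns="http://www.w3.org/2000/svg" width="248.9864mm" height="75.0800mm" viewBox="0 0 248.9864 75.0800">
  <polygon points="216.5779,24.4156 210.4319,13.7704 198.1399,13.7704 191.9939,24.4156 198.1399,35.0608 210.4319,35.0608" fill="none" stroke="#ff00ff"/>
  <polyline points="111.1613,20.2094 98.6573,28.7591 7.3880,62.7287 75.6920,66.9226 156.6371,40.6183 27.7098,35.0504" fill="none" stroke="#ff00ff"/>
  <polygon points="170.4672,37.7581 175.3616,67.8753 146.8321,57.0553" fill="none" stroke="#ff00ff"/>
  <polygon points="130.9473,21.9834 147.2905,5.4567 169.7746,11.3470 175.9155,33.7640 159.5723,50.2907 137.0882,44.4004" fill="none" stroke="#ff00ff"/>
  <polygon points="66.1524,22.5651 77.1077,21.3882 84.8583,29.2196 83.5680,40.1621 74.2082,45.9758 63.8272,42.2828 60.2421,31.8641" fill="none" stroke="#ff00ff"/>
</svg>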